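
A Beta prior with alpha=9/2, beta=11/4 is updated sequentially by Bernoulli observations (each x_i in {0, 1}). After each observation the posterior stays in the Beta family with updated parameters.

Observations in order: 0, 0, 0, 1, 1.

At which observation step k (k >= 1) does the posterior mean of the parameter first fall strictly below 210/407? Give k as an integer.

obs 1: x=0 → posterior Beta(9/2, 15/4)
obs 2: x=0 → posterior Beta(9/2, 19/4)
obs 3: x=0 → posterior Beta(9/2, 23/4)
obs 4: x=1 → posterior Beta(11/2, 23/4)
obs 5: x=1 → posterior Beta(13/2, 23/4)

k = 2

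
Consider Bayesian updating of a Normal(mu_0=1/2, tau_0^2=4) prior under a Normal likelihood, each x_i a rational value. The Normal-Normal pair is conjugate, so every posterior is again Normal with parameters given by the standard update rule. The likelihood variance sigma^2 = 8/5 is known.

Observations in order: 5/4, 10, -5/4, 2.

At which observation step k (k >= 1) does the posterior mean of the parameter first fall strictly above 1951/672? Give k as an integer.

k = 2

obs 1: x=5/4 → posterior Normal(29/28, 8/7)
obs 2: x=10 → posterior Normal(229/48, 2/3)
obs 3: x=-5/4 → posterior Normal(3, 8/17)
obs 4: x=2 → posterior Normal(61/22, 4/11)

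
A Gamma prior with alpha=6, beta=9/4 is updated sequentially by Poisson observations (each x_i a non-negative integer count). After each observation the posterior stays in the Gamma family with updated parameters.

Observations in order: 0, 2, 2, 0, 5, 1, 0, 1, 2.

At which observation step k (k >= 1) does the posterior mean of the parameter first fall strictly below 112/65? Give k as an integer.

obs 1: x=0 → posterior Gamma(6, 13/4)
obs 2: x=2 → posterior Gamma(8, 17/4)
obs 3: x=2 → posterior Gamma(10, 21/4)
obs 4: x=0 → posterior Gamma(10, 25/4)
obs 5: x=5 → posterior Gamma(15, 29/4)
obs 6: x=1 → posterior Gamma(16, 33/4)
obs 7: x=0 → posterior Gamma(16, 37/4)
obs 8: x=1 → posterior Gamma(17, 41/4)
obs 9: x=2 → posterior Gamma(19, 45/4)

k = 4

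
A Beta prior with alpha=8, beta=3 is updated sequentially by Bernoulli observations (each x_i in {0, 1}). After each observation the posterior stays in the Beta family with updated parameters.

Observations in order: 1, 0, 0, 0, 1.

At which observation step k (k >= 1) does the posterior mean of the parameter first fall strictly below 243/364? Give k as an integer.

obs 1: x=1 → posterior Beta(9, 3)
obs 2: x=0 → posterior Beta(9, 4)
obs 3: x=0 → posterior Beta(9, 5)
obs 4: x=0 → posterior Beta(9, 6)
obs 5: x=1 → posterior Beta(10, 6)

k = 3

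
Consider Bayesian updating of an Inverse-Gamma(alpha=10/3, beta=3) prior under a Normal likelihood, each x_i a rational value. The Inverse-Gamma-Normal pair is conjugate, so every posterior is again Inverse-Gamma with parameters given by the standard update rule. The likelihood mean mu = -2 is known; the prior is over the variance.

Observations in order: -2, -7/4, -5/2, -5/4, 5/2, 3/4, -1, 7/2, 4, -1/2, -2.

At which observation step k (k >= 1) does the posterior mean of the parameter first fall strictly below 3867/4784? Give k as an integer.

obs 1: x=-2 → posterior Inverse-Gamma(23/6, 3)
obs 2: x=-7/4 → posterior Inverse-Gamma(13/3, 97/32)
obs 3: x=-5/2 → posterior Inverse-Gamma(29/6, 101/32)
obs 4: x=-5/4 → posterior Inverse-Gamma(16/3, 55/16)
obs 5: x=5/2 → posterior Inverse-Gamma(35/6, 217/16)
obs 6: x=3/4 → posterior Inverse-Gamma(19/3, 555/32)
obs 7: x=-1 → posterior Inverse-Gamma(41/6, 571/32)
obs 8: x=7/2 → posterior Inverse-Gamma(22/3, 1055/32)
obs 9: x=4 → posterior Inverse-Gamma(47/6, 1631/32)
obs 10: x=-1/2 → posterior Inverse-Gamma(25/3, 1667/32)
obs 11: x=-2 → posterior Inverse-Gamma(53/6, 1667/32)

k = 4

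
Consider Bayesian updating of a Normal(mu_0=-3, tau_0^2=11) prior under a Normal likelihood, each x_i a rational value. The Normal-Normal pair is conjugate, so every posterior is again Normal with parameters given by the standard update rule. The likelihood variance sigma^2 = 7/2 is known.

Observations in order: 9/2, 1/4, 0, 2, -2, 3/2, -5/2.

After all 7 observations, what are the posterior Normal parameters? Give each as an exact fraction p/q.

obs 1: x=9/2 → posterior Normal(78/29, 77/29)
obs 2: x=1/4 → posterior Normal(167/102, 77/51)
obs 3: x=0 → posterior Normal(167/146, 77/73)
obs 4: x=2 → posterior Normal(51/38, 77/95)
obs 5: x=-2 → posterior Normal(167/234, 77/117)
obs 6: x=3/2 → posterior Normal(233/278, 77/139)
obs 7: x=-5/2 → posterior Normal(123/322, 11/23)

mu_0=123/322, tau_0^2=11/23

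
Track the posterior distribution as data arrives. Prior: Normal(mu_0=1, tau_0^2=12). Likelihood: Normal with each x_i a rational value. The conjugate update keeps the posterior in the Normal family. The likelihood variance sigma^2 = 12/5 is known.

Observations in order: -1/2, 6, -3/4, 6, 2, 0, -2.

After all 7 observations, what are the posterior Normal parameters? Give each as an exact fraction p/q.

mu_0=73/48, tau_0^2=1/3

obs 1: x=-1/2 → posterior Normal(-1/4, 2)
obs 2: x=6 → posterior Normal(57/22, 12/11)
obs 3: x=-3/4 → posterior Normal(99/64, 3/4)
obs 4: x=6 → posterior Normal(73/28, 4/7)
obs 5: x=2 → posterior Normal(259/104, 6/13)
obs 6: x=0 → posterior Normal(259/124, 12/31)
obs 7: x=-2 → posterior Normal(73/48, 1/3)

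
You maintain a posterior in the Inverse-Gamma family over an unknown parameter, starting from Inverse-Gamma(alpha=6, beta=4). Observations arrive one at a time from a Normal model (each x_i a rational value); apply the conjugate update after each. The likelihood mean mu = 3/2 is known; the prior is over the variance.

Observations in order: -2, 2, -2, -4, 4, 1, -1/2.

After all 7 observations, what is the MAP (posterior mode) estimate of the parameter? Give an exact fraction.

7/2

obs 1: x=-2 → posterior Inverse-Gamma(13/2, 81/8)
obs 2: x=2 → posterior Inverse-Gamma(7, 41/4)
obs 3: x=-2 → posterior Inverse-Gamma(15/2, 131/8)
obs 4: x=-4 → posterior Inverse-Gamma(8, 63/2)
obs 5: x=4 → posterior Inverse-Gamma(17/2, 277/8)
obs 6: x=1 → posterior Inverse-Gamma(9, 139/4)
obs 7: x=-1/2 → posterior Inverse-Gamma(19/2, 147/4)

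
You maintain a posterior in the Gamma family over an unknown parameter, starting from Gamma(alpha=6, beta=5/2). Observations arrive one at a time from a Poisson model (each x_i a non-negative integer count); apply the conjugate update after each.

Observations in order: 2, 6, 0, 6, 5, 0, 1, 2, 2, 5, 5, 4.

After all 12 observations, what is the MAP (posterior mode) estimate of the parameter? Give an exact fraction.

obs 1: x=2 → posterior Gamma(8, 7/2)
obs 2: x=6 → posterior Gamma(14, 9/2)
obs 3: x=0 → posterior Gamma(14, 11/2)
obs 4: x=6 → posterior Gamma(20, 13/2)
obs 5: x=5 → posterior Gamma(25, 15/2)
obs 6: x=0 → posterior Gamma(25, 17/2)
obs 7: x=1 → posterior Gamma(26, 19/2)
obs 8: x=2 → posterior Gamma(28, 21/2)
obs 9: x=2 → posterior Gamma(30, 23/2)
obs 10: x=5 → posterior Gamma(35, 25/2)
obs 11: x=5 → posterior Gamma(40, 27/2)
obs 12: x=4 → posterior Gamma(44, 29/2)

86/29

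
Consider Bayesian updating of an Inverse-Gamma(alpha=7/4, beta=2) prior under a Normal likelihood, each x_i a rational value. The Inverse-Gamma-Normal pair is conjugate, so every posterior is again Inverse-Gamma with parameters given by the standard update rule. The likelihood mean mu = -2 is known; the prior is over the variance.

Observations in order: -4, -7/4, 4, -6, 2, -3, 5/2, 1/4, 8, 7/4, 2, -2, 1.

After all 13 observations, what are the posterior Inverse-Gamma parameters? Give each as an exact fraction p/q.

alpha=33/4, beta=3863/32

obs 1: x=-4 → posterior Inverse-Gamma(9/4, 4)
obs 2: x=-7/4 → posterior Inverse-Gamma(11/4, 129/32)
obs 3: x=4 → posterior Inverse-Gamma(13/4, 705/32)
obs 4: x=-6 → posterior Inverse-Gamma(15/4, 961/32)
obs 5: x=2 → posterior Inverse-Gamma(17/4, 1217/32)
obs 6: x=-3 → posterior Inverse-Gamma(19/4, 1233/32)
obs 7: x=5/2 → posterior Inverse-Gamma(21/4, 1557/32)
obs 8: x=1/4 → posterior Inverse-Gamma(23/4, 819/16)
obs 9: x=8 → posterior Inverse-Gamma(25/4, 1619/16)
obs 10: x=7/4 → posterior Inverse-Gamma(27/4, 3463/32)
obs 11: x=2 → posterior Inverse-Gamma(29/4, 3719/32)
obs 12: x=-2 → posterior Inverse-Gamma(31/4, 3719/32)
obs 13: x=1 → posterior Inverse-Gamma(33/4, 3863/32)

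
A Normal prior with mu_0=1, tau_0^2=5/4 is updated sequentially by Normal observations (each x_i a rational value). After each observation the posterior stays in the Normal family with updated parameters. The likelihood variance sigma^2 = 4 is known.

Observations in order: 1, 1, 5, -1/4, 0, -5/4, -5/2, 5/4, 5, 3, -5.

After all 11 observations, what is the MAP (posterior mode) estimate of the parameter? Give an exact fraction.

209/284

obs 1: x=1 → posterior Normal(1, 20/21)
obs 2: x=1 → posterior Normal(1, 10/13)
obs 3: x=5 → posterior Normal(51/31, 20/31)
obs 4: x=-1/4 → posterior Normal(199/144, 5/9)
obs 5: x=0 → posterior Normal(199/164, 20/41)
obs 6: x=-5/4 → posterior Normal(87/92, 10/23)
obs 7: x=-5/2 → posterior Normal(31/51, 20/51)
obs 8: x=5/4 → posterior Normal(149/224, 5/14)
obs 9: x=5 → posterior Normal(249/244, 20/61)
obs 10: x=3 → posterior Normal(103/88, 10/33)
obs 11: x=-5 → posterior Normal(209/284, 20/71)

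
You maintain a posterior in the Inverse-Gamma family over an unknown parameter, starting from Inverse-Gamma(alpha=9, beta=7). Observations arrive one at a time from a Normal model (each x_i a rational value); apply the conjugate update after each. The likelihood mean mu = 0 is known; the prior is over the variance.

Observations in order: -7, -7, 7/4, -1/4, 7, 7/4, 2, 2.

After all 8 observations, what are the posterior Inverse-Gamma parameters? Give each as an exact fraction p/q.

obs 1: x=-7 → posterior Inverse-Gamma(19/2, 63/2)
obs 2: x=-7 → posterior Inverse-Gamma(10, 56)
obs 3: x=7/4 → posterior Inverse-Gamma(21/2, 1841/32)
obs 4: x=-1/4 → posterior Inverse-Gamma(11, 921/16)
obs 5: x=7 → posterior Inverse-Gamma(23/2, 1313/16)
obs 6: x=7/4 → posterior Inverse-Gamma(12, 2675/32)
obs 7: x=2 → posterior Inverse-Gamma(25/2, 2739/32)
obs 8: x=2 → posterior Inverse-Gamma(13, 2803/32)

alpha=13, beta=2803/32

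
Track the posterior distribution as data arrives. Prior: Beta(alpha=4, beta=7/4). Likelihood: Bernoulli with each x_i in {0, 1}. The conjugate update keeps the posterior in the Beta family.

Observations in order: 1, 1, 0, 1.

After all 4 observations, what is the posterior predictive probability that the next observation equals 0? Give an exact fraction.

11/39

obs 1: x=1 → posterior Beta(5, 7/4)
obs 2: x=1 → posterior Beta(6, 7/4)
obs 3: x=0 → posterior Beta(6, 11/4)
obs 4: x=1 → posterior Beta(7, 11/4)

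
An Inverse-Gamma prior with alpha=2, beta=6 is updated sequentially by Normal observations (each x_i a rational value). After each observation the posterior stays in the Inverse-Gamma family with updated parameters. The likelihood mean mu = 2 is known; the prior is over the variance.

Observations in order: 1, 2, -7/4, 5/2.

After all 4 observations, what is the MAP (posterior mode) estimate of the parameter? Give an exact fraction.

437/160

obs 1: x=1 → posterior Inverse-Gamma(5/2, 13/2)
obs 2: x=2 → posterior Inverse-Gamma(3, 13/2)
obs 3: x=-7/4 → posterior Inverse-Gamma(7/2, 433/32)
obs 4: x=5/2 → posterior Inverse-Gamma(4, 437/32)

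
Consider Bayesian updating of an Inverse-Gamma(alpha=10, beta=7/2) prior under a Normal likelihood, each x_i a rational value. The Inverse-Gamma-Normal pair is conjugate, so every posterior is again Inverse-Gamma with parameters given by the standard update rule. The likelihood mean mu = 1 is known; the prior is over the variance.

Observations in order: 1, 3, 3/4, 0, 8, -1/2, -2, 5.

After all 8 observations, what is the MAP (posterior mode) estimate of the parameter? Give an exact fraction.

471/160

obs 1: x=1 → posterior Inverse-Gamma(21/2, 7/2)
obs 2: x=3 → posterior Inverse-Gamma(11, 11/2)
obs 3: x=3/4 → posterior Inverse-Gamma(23/2, 177/32)
obs 4: x=0 → posterior Inverse-Gamma(12, 193/32)
obs 5: x=8 → posterior Inverse-Gamma(25/2, 977/32)
obs 6: x=-1/2 → posterior Inverse-Gamma(13, 1013/32)
obs 7: x=-2 → posterior Inverse-Gamma(27/2, 1157/32)
obs 8: x=5 → posterior Inverse-Gamma(14, 1413/32)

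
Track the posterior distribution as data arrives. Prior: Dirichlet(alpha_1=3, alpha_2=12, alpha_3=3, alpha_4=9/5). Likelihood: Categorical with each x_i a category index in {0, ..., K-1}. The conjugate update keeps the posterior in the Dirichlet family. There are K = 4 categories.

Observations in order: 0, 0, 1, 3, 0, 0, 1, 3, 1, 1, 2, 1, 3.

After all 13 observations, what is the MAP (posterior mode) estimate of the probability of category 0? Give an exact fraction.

5/24

obs 1: x=0 → posterior Dirichlet(4, 12, 3, 9/5)
obs 2: x=0 → posterior Dirichlet(5, 12, 3, 9/5)
obs 3: x=1 → posterior Dirichlet(5, 13, 3, 9/5)
obs 4: x=3 → posterior Dirichlet(5, 13, 3, 14/5)
obs 5: x=0 → posterior Dirichlet(6, 13, 3, 14/5)
obs 6: x=0 → posterior Dirichlet(7, 13, 3, 14/5)
obs 7: x=1 → posterior Dirichlet(7, 14, 3, 14/5)
obs 8: x=3 → posterior Dirichlet(7, 14, 3, 19/5)
obs 9: x=1 → posterior Dirichlet(7, 15, 3, 19/5)
obs 10: x=1 → posterior Dirichlet(7, 16, 3, 19/5)
obs 11: x=2 → posterior Dirichlet(7, 16, 4, 19/5)
obs 12: x=1 → posterior Dirichlet(7, 17, 4, 19/5)
obs 13: x=3 → posterior Dirichlet(7, 17, 4, 24/5)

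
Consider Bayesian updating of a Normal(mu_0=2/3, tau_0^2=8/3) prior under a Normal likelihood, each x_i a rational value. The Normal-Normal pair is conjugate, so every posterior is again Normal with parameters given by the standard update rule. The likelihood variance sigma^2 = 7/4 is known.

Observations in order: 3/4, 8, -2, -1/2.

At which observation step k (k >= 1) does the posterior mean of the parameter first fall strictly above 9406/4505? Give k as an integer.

obs 1: x=3/4 → posterior Normal(38/53, 56/53)
obs 2: x=8 → posterior Normal(294/85, 56/85)
obs 3: x=-2 → posterior Normal(230/117, 56/117)
obs 4: x=-1/2 → posterior Normal(214/149, 56/149)

k = 2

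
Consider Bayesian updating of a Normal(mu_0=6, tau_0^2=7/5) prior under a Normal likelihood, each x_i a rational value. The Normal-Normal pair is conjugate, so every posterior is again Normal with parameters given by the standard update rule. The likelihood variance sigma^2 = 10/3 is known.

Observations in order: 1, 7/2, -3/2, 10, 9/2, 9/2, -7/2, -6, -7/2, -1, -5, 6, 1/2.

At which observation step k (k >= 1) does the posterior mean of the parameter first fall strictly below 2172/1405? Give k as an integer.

obs 1: x=1 → posterior Normal(321/71, 70/71)
obs 2: x=7/2 → posterior Normal(789/184, 35/46)
obs 3: x=-3/2 → posterior Normal(363/113, 70/113)
obs 4: x=10 → posterior Normal(573/134, 35/67)
obs 5: x=9/2 → posterior Normal(267/62, 14/31)
obs 6: x=9/2 → posterior Normal(381/88, 35/88)
obs 7: x=-7/2 → posterior Normal(1377/394, 70/197)
obs 8: x=-6 → posterior Normal(1125/436, 35/109)
obs 9: x=-7/2 → posterior Normal(489/239, 70/239)
obs 10: x=-1 → posterior Normal(9/5, 7/26)
obs 11: x=-5 → posterior Normal(363/281, 70/281)
obs 12: x=6 → posterior Normal(489/302, 35/151)
obs 13: x=1/2 → posterior Normal(999/646, 70/323)

k = 11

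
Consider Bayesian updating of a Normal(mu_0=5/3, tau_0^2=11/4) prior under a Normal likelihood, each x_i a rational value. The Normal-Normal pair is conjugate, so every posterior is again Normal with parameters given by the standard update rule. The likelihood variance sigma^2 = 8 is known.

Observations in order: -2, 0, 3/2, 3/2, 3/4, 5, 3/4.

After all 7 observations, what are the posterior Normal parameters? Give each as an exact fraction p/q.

mu_0=815/654, tau_0^2=88/109

obs 1: x=-2 → posterior Normal(94/129, 88/43)
obs 2: x=0 → posterior Normal(47/81, 44/27)
obs 3: x=3/2 → posterior Normal(287/390, 88/65)
obs 4: x=3/2 → posterior Normal(193/228, 22/19)
obs 5: x=3/4 → posterior Normal(871/1044, 88/87)
obs 6: x=5 → posterior Normal(1531/1176, 44/49)
obs 7: x=3/4 → posterior Normal(815/654, 88/109)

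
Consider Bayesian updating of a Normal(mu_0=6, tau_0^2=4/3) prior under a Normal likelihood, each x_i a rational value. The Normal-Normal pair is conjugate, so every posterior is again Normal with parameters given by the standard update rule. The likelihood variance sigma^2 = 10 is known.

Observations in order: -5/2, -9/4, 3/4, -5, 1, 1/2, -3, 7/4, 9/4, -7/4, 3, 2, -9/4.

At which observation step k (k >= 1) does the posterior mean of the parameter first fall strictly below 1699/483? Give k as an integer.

k = 4

obs 1: x=-5/2 → posterior Normal(5, 20/17)
obs 2: x=-9/4 → posterior Normal(161/38, 20/19)
obs 3: x=3/4 → posterior Normal(82/21, 20/21)
obs 4: x=-5 → posterior Normal(72/23, 20/23)
obs 5: x=1 → posterior Normal(74/25, 4/5)
obs 6: x=1/2 → posterior Normal(25/9, 20/27)
obs 7: x=-3 → posterior Normal(69/29, 20/29)
obs 8: x=7/4 → posterior Normal(145/62, 20/31)
obs 9: x=9/4 → posterior Normal(7/3, 20/33)
obs 10: x=-7/4 → posterior Normal(21/10, 4/7)
obs 11: x=3 → posterior Normal(159/74, 20/37)
obs 12: x=2 → posterior Normal(167/78, 20/39)
obs 13: x=-9/4 → posterior Normal(79/41, 20/41)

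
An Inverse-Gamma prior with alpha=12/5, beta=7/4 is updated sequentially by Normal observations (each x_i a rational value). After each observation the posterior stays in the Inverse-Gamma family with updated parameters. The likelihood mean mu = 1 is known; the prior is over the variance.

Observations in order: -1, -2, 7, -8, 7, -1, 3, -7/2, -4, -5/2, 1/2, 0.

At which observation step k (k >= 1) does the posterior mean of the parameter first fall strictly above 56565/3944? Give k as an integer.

obs 1: x=-1 → posterior Inverse-Gamma(29/10, 15/4)
obs 2: x=-2 → posterior Inverse-Gamma(17/5, 33/4)
obs 3: x=7 → posterior Inverse-Gamma(39/10, 105/4)
obs 4: x=-8 → posterior Inverse-Gamma(22/5, 267/4)
obs 5: x=7 → posterior Inverse-Gamma(49/10, 339/4)
obs 6: x=-1 → posterior Inverse-Gamma(27/5, 347/4)
obs 7: x=3 → posterior Inverse-Gamma(59/10, 355/4)
obs 8: x=-7/2 → posterior Inverse-Gamma(32/5, 791/8)
obs 9: x=-4 → posterior Inverse-Gamma(69/10, 891/8)
obs 10: x=-5/2 → posterior Inverse-Gamma(37/5, 235/2)
obs 11: x=1/2 → posterior Inverse-Gamma(79/10, 941/8)
obs 12: x=0 → posterior Inverse-Gamma(42/5, 945/8)

k = 4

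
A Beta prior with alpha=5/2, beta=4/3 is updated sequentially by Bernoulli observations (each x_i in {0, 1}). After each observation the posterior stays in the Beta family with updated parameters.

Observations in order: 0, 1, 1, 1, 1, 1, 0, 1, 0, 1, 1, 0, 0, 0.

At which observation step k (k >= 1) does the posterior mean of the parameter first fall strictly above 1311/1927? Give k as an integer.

obs 1: x=0 → posterior Beta(5/2, 7/3)
obs 2: x=1 → posterior Beta(7/2, 7/3)
obs 3: x=1 → posterior Beta(9/2, 7/3)
obs 4: x=1 → posterior Beta(11/2, 7/3)
obs 5: x=1 → posterior Beta(13/2, 7/3)
obs 6: x=1 → posterior Beta(15/2, 7/3)
obs 7: x=0 → posterior Beta(15/2, 10/3)
obs 8: x=1 → posterior Beta(17/2, 10/3)
obs 9: x=0 → posterior Beta(17/2, 13/3)
obs 10: x=1 → posterior Beta(19/2, 13/3)
obs 11: x=1 → posterior Beta(21/2, 13/3)
obs 12: x=0 → posterior Beta(21/2, 16/3)
obs 13: x=0 → posterior Beta(21/2, 19/3)
obs 14: x=0 → posterior Beta(21/2, 22/3)

k = 4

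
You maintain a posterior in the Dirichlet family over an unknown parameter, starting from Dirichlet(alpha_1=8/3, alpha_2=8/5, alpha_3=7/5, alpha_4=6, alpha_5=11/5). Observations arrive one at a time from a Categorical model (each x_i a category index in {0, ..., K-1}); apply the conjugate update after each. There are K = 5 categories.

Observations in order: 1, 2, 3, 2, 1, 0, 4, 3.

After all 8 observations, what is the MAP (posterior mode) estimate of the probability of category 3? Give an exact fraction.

obs 1: x=1 → posterior Dirichlet(8/3, 13/5, 7/5, 6, 11/5)
obs 2: x=2 → posterior Dirichlet(8/3, 13/5, 12/5, 6, 11/5)
obs 3: x=3 → posterior Dirichlet(8/3, 13/5, 12/5, 7, 11/5)
obs 4: x=2 → posterior Dirichlet(8/3, 13/5, 17/5, 7, 11/5)
obs 5: x=1 → posterior Dirichlet(8/3, 18/5, 17/5, 7, 11/5)
obs 6: x=0 → posterior Dirichlet(11/3, 18/5, 17/5, 7, 11/5)
obs 7: x=4 → posterior Dirichlet(11/3, 18/5, 17/5, 7, 16/5)
obs 8: x=3 → posterior Dirichlet(11/3, 18/5, 17/5, 8, 16/5)

105/253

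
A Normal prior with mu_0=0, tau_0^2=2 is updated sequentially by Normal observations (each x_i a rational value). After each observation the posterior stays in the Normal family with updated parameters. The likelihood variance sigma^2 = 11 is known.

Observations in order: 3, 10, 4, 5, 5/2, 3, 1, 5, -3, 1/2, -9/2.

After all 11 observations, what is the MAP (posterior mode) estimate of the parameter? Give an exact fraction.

obs 1: x=3 → posterior Normal(6/13, 22/13)
obs 2: x=10 → posterior Normal(26/15, 22/15)
obs 3: x=4 → posterior Normal(2, 22/17)
obs 4: x=5 → posterior Normal(44/19, 22/19)
obs 5: x=5/2 → posterior Normal(7/3, 22/21)
obs 6: x=3 → posterior Normal(55/23, 22/23)
obs 7: x=1 → posterior Normal(57/25, 22/25)
obs 8: x=5 → posterior Normal(67/27, 22/27)
obs 9: x=-3 → posterior Normal(61/29, 22/29)
obs 10: x=1/2 → posterior Normal(2, 22/31)
obs 11: x=-9/2 → posterior Normal(53/33, 2/3)

53/33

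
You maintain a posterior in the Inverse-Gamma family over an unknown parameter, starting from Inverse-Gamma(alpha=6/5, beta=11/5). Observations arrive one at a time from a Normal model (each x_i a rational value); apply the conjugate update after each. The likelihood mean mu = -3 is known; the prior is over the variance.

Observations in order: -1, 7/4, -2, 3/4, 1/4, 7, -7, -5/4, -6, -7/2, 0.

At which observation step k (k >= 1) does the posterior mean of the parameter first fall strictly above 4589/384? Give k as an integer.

obs 1: x=-1 → posterior Inverse-Gamma(17/10, 21/5)
obs 2: x=7/4 → posterior Inverse-Gamma(11/5, 2477/160)
obs 3: x=-2 → posterior Inverse-Gamma(27/10, 2557/160)
obs 4: x=3/4 → posterior Inverse-Gamma(16/5, 1841/80)
obs 5: x=1/4 → posterior Inverse-Gamma(37/10, 4527/160)
obs 6: x=7 → posterior Inverse-Gamma(21/5, 12527/160)
obs 7: x=-7 → posterior Inverse-Gamma(47/10, 13807/160)
obs 8: x=-5/4 → posterior Inverse-Gamma(26/5, 3513/40)
obs 9: x=-6 → posterior Inverse-Gamma(57/10, 3693/40)
obs 10: x=-7/2 → posterior Inverse-Gamma(31/5, 1849/20)
obs 11: x=0 → posterior Inverse-Gamma(67/10, 1939/20)

k = 2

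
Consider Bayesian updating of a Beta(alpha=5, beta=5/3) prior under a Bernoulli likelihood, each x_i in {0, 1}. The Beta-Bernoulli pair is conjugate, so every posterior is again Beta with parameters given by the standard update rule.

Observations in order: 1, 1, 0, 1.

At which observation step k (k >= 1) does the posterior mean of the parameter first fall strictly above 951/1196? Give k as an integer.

obs 1: x=1 → posterior Beta(6, 5/3)
obs 2: x=1 → posterior Beta(7, 5/3)
obs 3: x=0 → posterior Beta(7, 8/3)
obs 4: x=1 → posterior Beta(8, 8/3)

k = 2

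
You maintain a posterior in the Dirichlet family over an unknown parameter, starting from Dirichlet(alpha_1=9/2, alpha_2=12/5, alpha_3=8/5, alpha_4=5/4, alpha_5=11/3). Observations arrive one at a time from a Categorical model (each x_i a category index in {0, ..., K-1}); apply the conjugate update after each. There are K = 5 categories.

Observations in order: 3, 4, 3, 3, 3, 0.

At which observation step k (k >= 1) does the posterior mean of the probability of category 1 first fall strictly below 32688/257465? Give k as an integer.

k = 6

obs 1: x=3 → posterior Dirichlet(9/2, 12/5, 8/5, 9/4, 11/3)
obs 2: x=4 → posterior Dirichlet(9/2, 12/5, 8/5, 9/4, 14/3)
obs 3: x=3 → posterior Dirichlet(9/2, 12/5, 8/5, 13/4, 14/3)
obs 4: x=3 → posterior Dirichlet(9/2, 12/5, 8/5, 17/4, 14/3)
obs 5: x=3 → posterior Dirichlet(9/2, 12/5, 8/5, 21/4, 14/3)
obs 6: x=0 → posterior Dirichlet(11/2, 12/5, 8/5, 21/4, 14/3)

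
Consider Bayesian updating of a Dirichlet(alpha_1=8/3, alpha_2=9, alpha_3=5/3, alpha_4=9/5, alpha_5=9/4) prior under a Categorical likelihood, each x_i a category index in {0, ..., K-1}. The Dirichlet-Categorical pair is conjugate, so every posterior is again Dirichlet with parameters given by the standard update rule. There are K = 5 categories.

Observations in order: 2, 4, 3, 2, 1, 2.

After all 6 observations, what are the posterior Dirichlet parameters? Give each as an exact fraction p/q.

alpha_1=8/3, alpha_2=10, alpha_3=14/3, alpha_4=14/5, alpha_5=13/4

obs 1: x=2 → posterior Dirichlet(8/3, 9, 8/3, 9/5, 9/4)
obs 2: x=4 → posterior Dirichlet(8/3, 9, 8/3, 9/5, 13/4)
obs 3: x=3 → posterior Dirichlet(8/3, 9, 8/3, 14/5, 13/4)
obs 4: x=2 → posterior Dirichlet(8/3, 9, 11/3, 14/5, 13/4)
obs 5: x=1 → posterior Dirichlet(8/3, 10, 11/3, 14/5, 13/4)
obs 6: x=2 → posterior Dirichlet(8/3, 10, 14/3, 14/5, 13/4)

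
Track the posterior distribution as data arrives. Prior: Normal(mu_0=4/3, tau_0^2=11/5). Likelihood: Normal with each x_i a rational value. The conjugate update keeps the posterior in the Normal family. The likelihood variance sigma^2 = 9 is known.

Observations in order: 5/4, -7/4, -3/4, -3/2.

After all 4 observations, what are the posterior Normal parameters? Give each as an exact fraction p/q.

mu_0=119/356, tau_0^2=99/89

obs 1: x=5/4 → posterior Normal(295/224, 99/56)
obs 2: x=-7/4 → posterior Normal(109/134, 99/67)
obs 3: x=-3/4 → posterior Normal(185/312, 33/26)
obs 4: x=-3/2 → posterior Normal(119/356, 99/89)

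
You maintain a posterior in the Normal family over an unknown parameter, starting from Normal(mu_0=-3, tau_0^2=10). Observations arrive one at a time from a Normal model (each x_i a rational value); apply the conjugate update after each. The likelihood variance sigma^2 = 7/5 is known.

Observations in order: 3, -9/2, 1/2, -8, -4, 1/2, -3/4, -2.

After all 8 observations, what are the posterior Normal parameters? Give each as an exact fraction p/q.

obs 1: x=3 → posterior Normal(43/19, 70/57)
obs 2: x=-9/2 → posterior Normal(-96/107, 70/107)
obs 3: x=1/2 → posterior Normal(-71/157, 70/157)
obs 4: x=-8 → posterior Normal(-157/69, 70/207)
obs 5: x=-4 → posterior Normal(-671/257, 70/257)
obs 6: x=1/2 → posterior Normal(-646/307, 70/307)
obs 7: x=-3/4 → posterior Normal(-1367/714, 10/51)
obs 8: x=-2 → posterior Normal(-1567/814, 70/407)

mu_0=-1567/814, tau_0^2=70/407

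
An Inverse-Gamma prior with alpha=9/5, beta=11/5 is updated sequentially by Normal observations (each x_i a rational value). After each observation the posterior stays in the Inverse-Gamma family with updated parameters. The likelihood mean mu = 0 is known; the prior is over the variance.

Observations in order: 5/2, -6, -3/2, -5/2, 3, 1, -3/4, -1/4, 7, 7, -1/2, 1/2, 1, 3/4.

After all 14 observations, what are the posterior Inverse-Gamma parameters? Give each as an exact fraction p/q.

alpha=44/5, beta=13267/160

obs 1: x=5/2 → posterior Inverse-Gamma(23/10, 213/40)
obs 2: x=-6 → posterior Inverse-Gamma(14/5, 933/40)
obs 3: x=-3/2 → posterior Inverse-Gamma(33/10, 489/20)
obs 4: x=-5/2 → posterior Inverse-Gamma(19/5, 1103/40)
obs 5: x=3 → posterior Inverse-Gamma(43/10, 1283/40)
obs 6: x=1 → posterior Inverse-Gamma(24/5, 1303/40)
obs 7: x=-3/4 → posterior Inverse-Gamma(53/10, 5257/160)
obs 8: x=-1/4 → posterior Inverse-Gamma(29/5, 2631/80)
obs 9: x=7 → posterior Inverse-Gamma(63/10, 4591/80)
obs 10: x=7 → posterior Inverse-Gamma(34/5, 6551/80)
obs 11: x=-1/2 → posterior Inverse-Gamma(73/10, 6561/80)
obs 12: x=1/2 → posterior Inverse-Gamma(39/5, 6571/80)
obs 13: x=1 → posterior Inverse-Gamma(83/10, 6611/80)
obs 14: x=3/4 → posterior Inverse-Gamma(44/5, 13267/160)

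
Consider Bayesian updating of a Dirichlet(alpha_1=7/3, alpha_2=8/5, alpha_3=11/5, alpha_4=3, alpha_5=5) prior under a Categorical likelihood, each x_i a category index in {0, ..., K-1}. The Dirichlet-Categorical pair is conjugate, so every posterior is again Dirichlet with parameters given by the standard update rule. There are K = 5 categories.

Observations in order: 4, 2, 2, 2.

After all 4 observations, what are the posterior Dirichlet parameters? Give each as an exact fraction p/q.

alpha_1=7/3, alpha_2=8/5, alpha_3=26/5, alpha_4=3, alpha_5=6

obs 1: x=4 → posterior Dirichlet(7/3, 8/5, 11/5, 3, 6)
obs 2: x=2 → posterior Dirichlet(7/3, 8/5, 16/5, 3, 6)
obs 3: x=2 → posterior Dirichlet(7/3, 8/5, 21/5, 3, 6)
obs 4: x=2 → posterior Dirichlet(7/3, 8/5, 26/5, 3, 6)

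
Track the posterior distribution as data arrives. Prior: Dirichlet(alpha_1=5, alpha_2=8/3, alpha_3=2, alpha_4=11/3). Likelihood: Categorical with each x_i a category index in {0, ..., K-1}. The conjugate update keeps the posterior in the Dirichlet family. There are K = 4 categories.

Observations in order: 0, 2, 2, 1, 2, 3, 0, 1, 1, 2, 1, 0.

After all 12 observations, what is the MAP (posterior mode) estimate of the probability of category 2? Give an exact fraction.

obs 1: x=0 → posterior Dirichlet(6, 8/3, 2, 11/3)
obs 2: x=2 → posterior Dirichlet(6, 8/3, 3, 11/3)
obs 3: x=2 → posterior Dirichlet(6, 8/3, 4, 11/3)
obs 4: x=1 → posterior Dirichlet(6, 11/3, 4, 11/3)
obs 5: x=2 → posterior Dirichlet(6, 11/3, 5, 11/3)
obs 6: x=3 → posterior Dirichlet(6, 11/3, 5, 14/3)
obs 7: x=0 → posterior Dirichlet(7, 11/3, 5, 14/3)
obs 8: x=1 → posterior Dirichlet(7, 14/3, 5, 14/3)
obs 9: x=1 → posterior Dirichlet(7, 17/3, 5, 14/3)
obs 10: x=2 → posterior Dirichlet(7, 17/3, 6, 14/3)
obs 11: x=1 → posterior Dirichlet(7, 20/3, 6, 14/3)
obs 12: x=0 → posterior Dirichlet(8, 20/3, 6, 14/3)

15/64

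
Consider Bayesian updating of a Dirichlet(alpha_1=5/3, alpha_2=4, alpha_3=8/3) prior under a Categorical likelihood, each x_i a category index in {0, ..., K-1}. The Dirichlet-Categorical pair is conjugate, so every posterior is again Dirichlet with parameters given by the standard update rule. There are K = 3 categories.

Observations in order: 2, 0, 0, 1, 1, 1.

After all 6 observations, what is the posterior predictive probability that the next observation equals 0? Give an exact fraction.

11/43

obs 1: x=2 → posterior Dirichlet(5/3, 4, 11/3)
obs 2: x=0 → posterior Dirichlet(8/3, 4, 11/3)
obs 3: x=0 → posterior Dirichlet(11/3, 4, 11/3)
obs 4: x=1 → posterior Dirichlet(11/3, 5, 11/3)
obs 5: x=1 → posterior Dirichlet(11/3, 6, 11/3)
obs 6: x=1 → posterior Dirichlet(11/3, 7, 11/3)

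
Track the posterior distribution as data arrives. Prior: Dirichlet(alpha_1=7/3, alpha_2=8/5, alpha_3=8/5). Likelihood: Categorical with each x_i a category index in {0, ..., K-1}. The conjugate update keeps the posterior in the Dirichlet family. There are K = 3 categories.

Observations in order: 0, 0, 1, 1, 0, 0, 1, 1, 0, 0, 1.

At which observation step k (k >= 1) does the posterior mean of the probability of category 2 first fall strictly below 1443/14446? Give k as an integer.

obs 1: x=0 → posterior Dirichlet(10/3, 8/5, 8/5)
obs 2: x=0 → posterior Dirichlet(13/3, 8/5, 8/5)
obs 3: x=1 → posterior Dirichlet(13/3, 13/5, 8/5)
obs 4: x=1 → posterior Dirichlet(13/3, 18/5, 8/5)
obs 5: x=0 → posterior Dirichlet(16/3, 18/5, 8/5)
obs 6: x=0 → posterior Dirichlet(19/3, 18/5, 8/5)
obs 7: x=1 → posterior Dirichlet(19/3, 23/5, 8/5)
obs 8: x=1 → posterior Dirichlet(19/3, 28/5, 8/5)
obs 9: x=0 → posterior Dirichlet(22/3, 28/5, 8/5)
obs 10: x=0 → posterior Dirichlet(25/3, 28/5, 8/5)
obs 11: x=1 → posterior Dirichlet(25/3, 33/5, 8/5)

k = 11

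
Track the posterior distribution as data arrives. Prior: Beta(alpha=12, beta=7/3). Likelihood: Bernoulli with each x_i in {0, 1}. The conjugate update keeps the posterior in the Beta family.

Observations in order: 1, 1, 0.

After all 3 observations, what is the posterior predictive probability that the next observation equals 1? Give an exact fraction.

21/26

obs 1: x=1 → posterior Beta(13, 7/3)
obs 2: x=1 → posterior Beta(14, 7/3)
obs 3: x=0 → posterior Beta(14, 10/3)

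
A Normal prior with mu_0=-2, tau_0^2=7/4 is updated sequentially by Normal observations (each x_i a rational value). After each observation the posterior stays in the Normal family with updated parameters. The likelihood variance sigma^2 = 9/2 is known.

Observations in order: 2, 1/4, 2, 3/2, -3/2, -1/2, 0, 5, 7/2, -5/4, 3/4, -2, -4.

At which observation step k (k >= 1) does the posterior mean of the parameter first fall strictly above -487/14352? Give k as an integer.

k = 4

obs 1: x=2 → posterior Normal(-22/25, 63/50)
obs 2: x=1/4 → posterior Normal(-81/128, 63/64)
obs 3: x=2 → posterior Normal(-25/156, 21/26)
obs 4: x=3/2 → posterior Normal(17/184, 63/92)
obs 5: x=-3/2 → posterior Normal(-25/212, 63/106)
obs 6: x=-1/2 → posterior Normal(-13/80, 21/40)
obs 7: x=0 → posterior Normal(-39/268, 63/134)
obs 8: x=5 → posterior Normal(101/296, 63/148)
obs 9: x=7/2 → posterior Normal(199/324, 7/18)
obs 10: x=-5/4 → posterior Normal(41/88, 63/176)
obs 11: x=3/4 → posterior Normal(37/76, 63/190)
obs 12: x=-2 → posterior Normal(43/136, 21/68)
obs 13: x=-4 → posterior Normal(17/436, 63/218)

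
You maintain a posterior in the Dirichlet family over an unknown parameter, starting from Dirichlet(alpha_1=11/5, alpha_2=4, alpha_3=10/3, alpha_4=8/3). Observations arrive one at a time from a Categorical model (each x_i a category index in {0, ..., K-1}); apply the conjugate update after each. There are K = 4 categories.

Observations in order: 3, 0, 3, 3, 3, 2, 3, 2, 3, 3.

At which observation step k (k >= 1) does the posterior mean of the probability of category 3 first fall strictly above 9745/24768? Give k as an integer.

obs 1: x=3 → posterior Dirichlet(11/5, 4, 10/3, 11/3)
obs 2: x=0 → posterior Dirichlet(16/5, 4, 10/3, 11/3)
obs 3: x=3 → posterior Dirichlet(16/5, 4, 10/3, 14/3)
obs 4: x=3 → posterior Dirichlet(16/5, 4, 10/3, 17/3)
obs 5: x=3 → posterior Dirichlet(16/5, 4, 10/3, 20/3)
obs 6: x=2 → posterior Dirichlet(16/5, 4, 13/3, 20/3)
obs 7: x=3 → posterior Dirichlet(16/5, 4, 13/3, 23/3)
obs 8: x=2 → posterior Dirichlet(16/5, 4, 16/3, 23/3)
obs 9: x=3 → posterior Dirichlet(16/5, 4, 16/3, 26/3)
obs 10: x=3 → posterior Dirichlet(16/5, 4, 16/3, 29/3)

k = 7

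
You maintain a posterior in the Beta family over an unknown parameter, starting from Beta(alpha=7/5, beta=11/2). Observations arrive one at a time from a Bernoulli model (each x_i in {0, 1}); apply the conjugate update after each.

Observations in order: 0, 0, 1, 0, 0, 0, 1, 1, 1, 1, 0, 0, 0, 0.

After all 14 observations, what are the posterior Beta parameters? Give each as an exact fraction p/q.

obs 1: x=0 → posterior Beta(7/5, 13/2)
obs 2: x=0 → posterior Beta(7/5, 15/2)
obs 3: x=1 → posterior Beta(12/5, 15/2)
obs 4: x=0 → posterior Beta(12/5, 17/2)
obs 5: x=0 → posterior Beta(12/5, 19/2)
obs 6: x=0 → posterior Beta(12/5, 21/2)
obs 7: x=1 → posterior Beta(17/5, 21/2)
obs 8: x=1 → posterior Beta(22/5, 21/2)
obs 9: x=1 → posterior Beta(27/5, 21/2)
obs 10: x=1 → posterior Beta(32/5, 21/2)
obs 11: x=0 → posterior Beta(32/5, 23/2)
obs 12: x=0 → posterior Beta(32/5, 25/2)
obs 13: x=0 → posterior Beta(32/5, 27/2)
obs 14: x=0 → posterior Beta(32/5, 29/2)

alpha=32/5, beta=29/2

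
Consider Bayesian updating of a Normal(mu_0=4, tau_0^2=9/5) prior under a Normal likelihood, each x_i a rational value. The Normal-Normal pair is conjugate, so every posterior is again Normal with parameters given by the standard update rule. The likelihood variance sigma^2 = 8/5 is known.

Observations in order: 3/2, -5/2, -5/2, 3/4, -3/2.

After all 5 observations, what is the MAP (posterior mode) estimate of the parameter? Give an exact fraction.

-25/212

obs 1: x=3/2 → posterior Normal(91/34, 72/85)
obs 2: x=-5/2 → posterior Normal(23/26, 36/65)
obs 3: x=-5/2 → posterior Normal(1/70, 72/175)
obs 4: x=3/4 → posterior Normal(29/176, 18/55)
obs 5: x=-3/2 → posterior Normal(-25/212, 72/265)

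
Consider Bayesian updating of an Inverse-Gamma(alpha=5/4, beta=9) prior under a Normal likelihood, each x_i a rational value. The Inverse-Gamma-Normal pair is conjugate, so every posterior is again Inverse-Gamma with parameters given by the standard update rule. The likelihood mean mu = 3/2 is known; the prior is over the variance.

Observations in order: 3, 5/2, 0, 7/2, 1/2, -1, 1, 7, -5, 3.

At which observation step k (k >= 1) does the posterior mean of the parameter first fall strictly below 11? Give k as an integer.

obs 1: x=3 → posterior Inverse-Gamma(7/4, 81/8)
obs 2: x=5/2 → posterior Inverse-Gamma(9/4, 85/8)
obs 3: x=0 → posterior Inverse-Gamma(11/4, 47/4)
obs 4: x=7/2 → posterior Inverse-Gamma(13/4, 55/4)
obs 5: x=1/2 → posterior Inverse-Gamma(15/4, 57/4)
obs 6: x=-1 → posterior Inverse-Gamma(17/4, 139/8)
obs 7: x=1 → posterior Inverse-Gamma(19/4, 35/2)
obs 8: x=7 → posterior Inverse-Gamma(21/4, 261/8)
obs 9: x=-5 → posterior Inverse-Gamma(23/4, 215/4)
obs 10: x=3 → posterior Inverse-Gamma(25/4, 439/8)

k = 2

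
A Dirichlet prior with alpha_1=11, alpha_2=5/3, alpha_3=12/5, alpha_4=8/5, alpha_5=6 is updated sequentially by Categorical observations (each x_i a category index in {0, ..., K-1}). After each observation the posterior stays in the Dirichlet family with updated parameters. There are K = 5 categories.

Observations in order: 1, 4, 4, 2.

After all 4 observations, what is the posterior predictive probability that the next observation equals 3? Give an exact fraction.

3/50

obs 1: x=1 → posterior Dirichlet(11, 8/3, 12/5, 8/5, 6)
obs 2: x=4 → posterior Dirichlet(11, 8/3, 12/5, 8/5, 7)
obs 3: x=4 → posterior Dirichlet(11, 8/3, 12/5, 8/5, 8)
obs 4: x=2 → posterior Dirichlet(11, 8/3, 17/5, 8/5, 8)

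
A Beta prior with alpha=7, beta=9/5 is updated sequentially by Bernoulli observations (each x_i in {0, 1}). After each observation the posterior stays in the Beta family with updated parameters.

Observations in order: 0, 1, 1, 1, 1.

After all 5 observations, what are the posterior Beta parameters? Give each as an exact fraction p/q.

alpha=11, beta=14/5

obs 1: x=0 → posterior Beta(7, 14/5)
obs 2: x=1 → posterior Beta(8, 14/5)
obs 3: x=1 → posterior Beta(9, 14/5)
obs 4: x=1 → posterior Beta(10, 14/5)
obs 5: x=1 → posterior Beta(11, 14/5)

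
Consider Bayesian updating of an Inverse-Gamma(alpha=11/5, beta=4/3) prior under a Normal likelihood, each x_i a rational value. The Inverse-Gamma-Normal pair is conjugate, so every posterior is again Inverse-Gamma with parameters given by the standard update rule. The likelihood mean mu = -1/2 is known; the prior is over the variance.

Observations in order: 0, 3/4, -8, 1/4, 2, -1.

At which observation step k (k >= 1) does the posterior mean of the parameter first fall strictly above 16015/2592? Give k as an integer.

k = 3

obs 1: x=0 → posterior Inverse-Gamma(27/10, 35/24)
obs 2: x=3/4 → posterior Inverse-Gamma(16/5, 215/96)
obs 3: x=-8 → posterior Inverse-Gamma(37/10, 2915/96)
obs 4: x=1/4 → posterior Inverse-Gamma(21/5, 1471/48)
obs 5: x=2 → posterior Inverse-Gamma(47/10, 1621/48)
obs 6: x=-1 → posterior Inverse-Gamma(26/5, 1627/48)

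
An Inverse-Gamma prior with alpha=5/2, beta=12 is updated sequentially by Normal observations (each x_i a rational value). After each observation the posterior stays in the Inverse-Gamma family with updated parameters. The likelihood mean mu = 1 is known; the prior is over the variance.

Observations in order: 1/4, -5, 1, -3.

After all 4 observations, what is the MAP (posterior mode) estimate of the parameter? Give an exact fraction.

1225/176

obs 1: x=1/4 → posterior Inverse-Gamma(3, 393/32)
obs 2: x=-5 → posterior Inverse-Gamma(7/2, 969/32)
obs 3: x=1 → posterior Inverse-Gamma(4, 969/32)
obs 4: x=-3 → posterior Inverse-Gamma(9/2, 1225/32)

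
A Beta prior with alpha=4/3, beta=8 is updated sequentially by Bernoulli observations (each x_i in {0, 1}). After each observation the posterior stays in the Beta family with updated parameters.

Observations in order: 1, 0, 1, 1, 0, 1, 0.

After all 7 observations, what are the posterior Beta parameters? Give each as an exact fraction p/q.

alpha=16/3, beta=11

obs 1: x=1 → posterior Beta(7/3, 8)
obs 2: x=0 → posterior Beta(7/3, 9)
obs 3: x=1 → posterior Beta(10/3, 9)
obs 4: x=1 → posterior Beta(13/3, 9)
obs 5: x=0 → posterior Beta(13/3, 10)
obs 6: x=1 → posterior Beta(16/3, 10)
obs 7: x=0 → posterior Beta(16/3, 11)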